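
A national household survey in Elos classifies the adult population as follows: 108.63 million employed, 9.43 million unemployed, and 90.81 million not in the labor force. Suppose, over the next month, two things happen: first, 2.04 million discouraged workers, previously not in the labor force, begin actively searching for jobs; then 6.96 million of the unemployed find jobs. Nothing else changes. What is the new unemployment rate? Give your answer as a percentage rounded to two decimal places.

New unemployment rate ≈ 3.76%.

Initially, labor force = 108.63 + 9.43 = 118.06 million, so u = 9.43/118.06 = 7.99%.
After the first change, unemployed and labor force both rise by 2.04 → E = 108.63, U = 11.47, labor force = 120.10 million.
After the second change, unemployed falls and employed rises by 6.96; labor force unchanged → E = 115.59, U = 4.51, labor force = 120.10 million.
New unemployment rate = 4.51 / 120.10 = 3.76%.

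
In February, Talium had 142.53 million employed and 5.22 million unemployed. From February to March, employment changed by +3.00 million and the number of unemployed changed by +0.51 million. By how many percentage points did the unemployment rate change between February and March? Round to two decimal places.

February: labor force = 142.53 + 5.22 = 147.75; u = 5.22/147.75 = 3.53%.
March: labor force = 145.53 + 5.73 = 151.26; u = 5.73/151.26 = 3.79%.
Change = 3.79% − 3.53% = +0.26 pp.

The unemployment rate changed by +0.26 percentage points.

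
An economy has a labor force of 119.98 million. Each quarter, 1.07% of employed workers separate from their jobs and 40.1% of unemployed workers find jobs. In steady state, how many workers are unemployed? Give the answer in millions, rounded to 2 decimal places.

Steady-state unemployment rate u* = s/(s+f) = 1.07/(1.07+40.1) = 0.025990.
Unemployed = u* × labor force = 0.025990 × 119.98 ≈ 3.12 million.

About 3.12 million are unemployed in steady state.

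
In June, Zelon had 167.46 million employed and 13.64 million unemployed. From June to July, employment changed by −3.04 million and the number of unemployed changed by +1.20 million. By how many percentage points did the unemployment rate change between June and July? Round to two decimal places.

June: labor force = 167.46 + 13.64 = 181.10; u = 13.64/181.10 = 7.53%.
July: labor force = 164.42 + 14.84 = 179.26; u = 14.84/179.26 = 8.28%.
Change = 8.28% − 7.53% = +0.75 pp.

The unemployment rate changed by +0.75 percentage points.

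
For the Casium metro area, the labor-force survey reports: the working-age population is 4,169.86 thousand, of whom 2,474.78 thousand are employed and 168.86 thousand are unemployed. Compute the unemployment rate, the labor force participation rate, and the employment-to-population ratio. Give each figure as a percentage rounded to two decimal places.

Unemployment rate ≈ 6.39%; labor force participation rate ≈ 63.40%; employment-population ratio ≈ 59.35%.

Labor force = employed + unemployed = 2,474.78 + 168.86 = 2,643.64 thousand.
Unemployment rate = 168.86 / 2,643.64 = 6.39%.
Labor force participation rate = 2,643.64 / 4,169.86 = 63.40%.
Employment-population ratio = 2,474.78 / 4,169.86 = 59.35%.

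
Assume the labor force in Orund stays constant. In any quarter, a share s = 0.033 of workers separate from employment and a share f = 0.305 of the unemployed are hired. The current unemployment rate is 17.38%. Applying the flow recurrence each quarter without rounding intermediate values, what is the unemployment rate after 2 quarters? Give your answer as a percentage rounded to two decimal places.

With a fixed labor force, u_{t+1} = u_t + s·(1−u_t) − f·u_t = u_t·(1−s−f) + s.
Here 1−s−f = 0.662 and s = 0.033.
u_1 = 0.173800 × 0.662 + 0.033 = 0.148056.
u_2 = 0.148056 × 0.662 + 0.033 = 0.131013.

Unemployment rate after two quarters ≈ 13.10%.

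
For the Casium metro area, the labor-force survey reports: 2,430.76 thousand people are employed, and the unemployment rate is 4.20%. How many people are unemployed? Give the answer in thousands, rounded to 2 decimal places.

About 106.57 thousand are unemployed.

Let U be the number unemployed. The labor force is E + U, and U/(E+U) = 0.0420.
So U = 0.0420 × 2,430.76 / (1 − 0.0420) = 102.0919 / 0.9580 ≈ 106.57 thousand.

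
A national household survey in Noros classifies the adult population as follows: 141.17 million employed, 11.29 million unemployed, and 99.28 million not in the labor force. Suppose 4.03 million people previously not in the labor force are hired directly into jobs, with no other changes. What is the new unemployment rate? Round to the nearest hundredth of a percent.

Initially, labor force = 141.17 + 11.29 = 152.46 million, so u = 11.29/152.46 = 7.41%.
After the change, employed and labor force both rise by 4.03; unemployed unchanged → E = 145.20, U = 11.29, labor force = 156.49 million.
New unemployment rate = 11.29 / 156.49 = 7.21%.

New unemployment rate ≈ 7.21%.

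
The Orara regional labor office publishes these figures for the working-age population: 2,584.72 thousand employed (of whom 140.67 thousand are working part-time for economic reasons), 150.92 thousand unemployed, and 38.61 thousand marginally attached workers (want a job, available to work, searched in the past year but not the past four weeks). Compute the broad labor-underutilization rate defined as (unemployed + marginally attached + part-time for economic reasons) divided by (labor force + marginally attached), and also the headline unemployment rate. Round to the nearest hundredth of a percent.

Labor force = 2,584.72 + 150.92 = 2,735.64 thousand.
Numerator = 150.92 + 38.61 + 140.67 = 330.20 thousand.
Denominator = 2,735.64 + 38.61 = 2,774.25 thousand.
Broad rate = 330.20 / 2,774.25 = 11.90%.
Headline unemployment rate = 150.92 / 2,735.64 = 5.52%.

Broad underutilization rate ≈ 11.90%; headline unemployment rate ≈ 5.52%.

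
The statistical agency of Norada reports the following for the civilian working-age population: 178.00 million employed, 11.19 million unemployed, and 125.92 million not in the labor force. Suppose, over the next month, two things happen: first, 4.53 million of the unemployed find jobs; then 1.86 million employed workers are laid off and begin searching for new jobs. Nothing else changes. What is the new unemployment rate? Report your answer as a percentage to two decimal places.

Initially, labor force = 178.00 + 11.19 = 189.19 million, so u = 11.19/189.19 = 5.91%.
After the first change, unemployed falls and employed rises by 4.53; labor force unchanged → E = 182.53, U = 6.66, labor force = 189.19 million.
After the second change, employed falls and unemployed rises by 1.86; labor force unchanged → E = 180.67, U = 8.52, labor force = 189.19 million.
New unemployment rate = 8.52 / 189.19 = 4.50%.

New unemployment rate ≈ 4.50%.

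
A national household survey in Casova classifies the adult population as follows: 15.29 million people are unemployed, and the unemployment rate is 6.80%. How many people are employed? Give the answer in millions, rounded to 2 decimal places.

Labor force = U / u = 15.29 / 0.0680 ≈ 224.85 million.
Employed = labor force − unemployed = 224.85 − 15.29 = 209.56 million.

About 209.56 million are employed.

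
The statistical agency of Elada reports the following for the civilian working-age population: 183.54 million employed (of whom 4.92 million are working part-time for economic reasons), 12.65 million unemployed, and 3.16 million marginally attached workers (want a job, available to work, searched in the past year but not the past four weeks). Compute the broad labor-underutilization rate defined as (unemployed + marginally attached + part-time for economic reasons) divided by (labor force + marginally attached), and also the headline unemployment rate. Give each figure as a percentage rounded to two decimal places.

Labor force = 183.54 + 12.65 = 196.19 million.
Numerator = 12.65 + 3.16 + 4.92 = 20.73 million.
Denominator = 196.19 + 3.16 = 199.35 million.
Broad rate = 20.73 / 199.35 = 10.40%.
Headline unemployment rate = 12.65 / 196.19 = 6.45%.

Broad underutilization rate ≈ 10.40%; headline unemployment rate ≈ 6.45%.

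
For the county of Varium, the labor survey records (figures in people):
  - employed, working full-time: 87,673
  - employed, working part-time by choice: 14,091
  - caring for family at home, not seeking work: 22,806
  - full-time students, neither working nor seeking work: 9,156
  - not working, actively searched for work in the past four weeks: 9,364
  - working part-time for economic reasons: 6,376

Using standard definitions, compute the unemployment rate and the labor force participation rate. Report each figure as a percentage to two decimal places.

Employed = 87,673 + 14,091 + 6,376 = 108,140 (anyone who worked, including part-time for economic reasons, counts as employed).
Unemployed = 9,364.
Labor force = 108,140 + 9,364 = 117,504.
Not in labor force = 22,806 + 9,156 = 31,962 (those not working and not actively searching are outside the labor force).
Civilian working-age population = 117,504 + 31,962 = 149,466.
Unemployment rate = 9,364 / 117,504 = 7.97%.
Labor force participation rate = 117,504 / 149,466 = 78.62%.

Unemployment rate ≈ 7.97%; labor force participation rate ≈ 78.62%.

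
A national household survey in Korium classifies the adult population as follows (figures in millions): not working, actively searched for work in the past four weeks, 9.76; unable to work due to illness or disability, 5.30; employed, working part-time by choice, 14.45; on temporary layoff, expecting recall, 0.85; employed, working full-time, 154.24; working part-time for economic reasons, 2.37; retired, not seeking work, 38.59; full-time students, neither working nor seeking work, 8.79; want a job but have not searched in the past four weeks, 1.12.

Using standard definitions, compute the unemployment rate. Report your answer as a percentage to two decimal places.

Employed = 14.45 + 154.24 + 2.37 = 171.06 million (anyone who worked, including part-time for economic reasons, counts as employed).
Unemployed = 9.76 + 0.85 = 10.61 million (jobless and actively searching, or on temporary layoff).
Labor force = 171.06 + 10.61 = 181.67 million.
Unemployment rate = 10.61 / 181.67 = 5.84%.

Unemployment rate ≈ 5.84%.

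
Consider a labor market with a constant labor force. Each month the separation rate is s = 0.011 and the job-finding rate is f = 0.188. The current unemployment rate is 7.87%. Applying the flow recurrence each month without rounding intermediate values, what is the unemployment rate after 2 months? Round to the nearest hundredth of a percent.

With a fixed labor force, u_{t+1} = u_t + s·(1−u_t) − f·u_t = u_t·(1−s−f) + s.
Here 1−s−f = 0.801 and s = 0.011.
u_1 = 0.078700 × 0.801 + 0.011 = 0.074039.
u_2 = 0.074039 × 0.801 + 0.011 = 0.070305.

Unemployment rate after two months ≈ 7.03%.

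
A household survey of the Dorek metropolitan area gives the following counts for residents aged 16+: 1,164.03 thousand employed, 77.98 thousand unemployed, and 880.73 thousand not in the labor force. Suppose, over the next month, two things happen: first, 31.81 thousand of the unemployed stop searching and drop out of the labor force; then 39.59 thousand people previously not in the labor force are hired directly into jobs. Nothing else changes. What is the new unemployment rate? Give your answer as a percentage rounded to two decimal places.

Initially, labor force = 1,164.03 + 77.98 = 1,242.01 thousand, so u = 77.98/1,242.01 = 6.28%.
After the first change, unemployed and labor force both fall by 31.81 → E = 1,164.03, U = 46.17, labor force = 1,210.20 thousand.
After the second change, employed and labor force both rise by 39.59; unemployed unchanged → E = 1,203.62, U = 46.17, labor force = 1,249.79 thousand.
New unemployment rate = 46.17 / 1,249.79 = 3.69%.

New unemployment rate ≈ 3.69%.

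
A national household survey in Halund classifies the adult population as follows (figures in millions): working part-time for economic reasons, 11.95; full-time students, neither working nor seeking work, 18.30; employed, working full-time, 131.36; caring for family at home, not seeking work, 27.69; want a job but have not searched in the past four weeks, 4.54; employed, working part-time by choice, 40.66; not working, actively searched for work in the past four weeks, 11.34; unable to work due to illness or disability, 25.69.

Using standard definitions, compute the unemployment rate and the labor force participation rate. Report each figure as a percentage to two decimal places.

Unemployment rate ≈ 5.81%; labor force participation rate ≈ 71.93%.

Employed = 11.95 + 131.36 + 40.66 = 183.97 million (anyone who worked, including part-time for economic reasons, counts as employed).
Unemployed = 11.34 million.
Labor force = 183.97 + 11.34 = 195.31 million.
Not in labor force = 18.30 + 27.69 + 4.54 + 25.69 = 76.22 million (those not working and not actively searching are outside the labor force — including those who want a job but have given up searching).
Civilian working-age population = 195.31 + 76.22 = 271.53 million.
Unemployment rate = 11.34 / 195.31 = 5.81%.
Labor force participation rate = 195.31 / 271.53 = 71.93%.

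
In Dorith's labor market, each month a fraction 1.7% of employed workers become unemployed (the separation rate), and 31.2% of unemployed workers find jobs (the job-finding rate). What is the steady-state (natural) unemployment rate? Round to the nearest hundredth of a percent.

At steady state the flows balance: s·E = f·U, so U/(E+U) = s/(s+f).
u* = 1.7 / (1.7 + 31.2) = 1.7 / 32.90 = 5.17%.

Steady-state unemployment rate ≈ 5.17%.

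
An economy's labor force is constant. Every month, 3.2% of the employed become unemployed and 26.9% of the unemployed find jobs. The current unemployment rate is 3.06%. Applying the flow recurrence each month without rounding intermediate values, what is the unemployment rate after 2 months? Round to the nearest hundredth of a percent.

With a fixed labor force, u_{t+1} = u_t + s·(1−u_t) − f·u_t = u_t·(1−s−f) + s.
Here 1−s−f = 0.699 and s = 0.032.
u_1 = 0.030600 × 0.699 + 0.032 = 0.053389.
u_2 = 0.053389 × 0.699 + 0.032 = 0.069319.

Unemployment rate after two months ≈ 6.93%.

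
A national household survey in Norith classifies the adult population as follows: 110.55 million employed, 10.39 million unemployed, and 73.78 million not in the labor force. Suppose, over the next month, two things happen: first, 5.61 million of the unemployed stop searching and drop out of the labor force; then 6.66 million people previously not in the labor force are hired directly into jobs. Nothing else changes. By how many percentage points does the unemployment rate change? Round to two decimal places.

The unemployment rate changes by −4.67 percentage points.

Initially, labor force = 110.55 + 10.39 = 120.94 million, so u = 10.39/120.94 = 8.59%.
After the first change, unemployed and labor force both fall by 5.61 → E = 110.55, U = 4.78, labor force = 115.33 million.
After the second change, employed and labor force both rise by 6.66; unemployed unchanged → E = 117.21, U = 4.78, labor force = 121.99 million.
New unemployment rate = 4.78 / 121.99 = 3.92%.
Change = 3.92% − 8.59% = −4.67 percentage points.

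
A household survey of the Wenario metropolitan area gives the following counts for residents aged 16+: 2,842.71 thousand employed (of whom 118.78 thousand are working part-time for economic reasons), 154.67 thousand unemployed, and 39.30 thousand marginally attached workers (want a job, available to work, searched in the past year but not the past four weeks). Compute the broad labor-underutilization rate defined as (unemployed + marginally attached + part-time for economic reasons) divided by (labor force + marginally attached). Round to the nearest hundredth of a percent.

Labor force = 2,842.71 + 154.67 = 2,997.38 thousand.
Numerator = 154.67 + 39.30 + 118.78 = 312.75 thousand.
Denominator = 2,997.38 + 39.30 = 3,036.68 thousand.
Broad rate = 312.75 / 3,036.68 = 10.30%.

Broad underutilization rate ≈ 10.30%.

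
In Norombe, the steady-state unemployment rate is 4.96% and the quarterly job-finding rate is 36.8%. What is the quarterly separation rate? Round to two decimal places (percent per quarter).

From u* = s/(s+f): s = u·f/(1−u).
s = 0.0496 × 36.8 / (1 − 0.0496) = 1.8253 / 0.9504 ≈ 1.92% per quarter.

Separation rate ≈ 1.92% per quarter.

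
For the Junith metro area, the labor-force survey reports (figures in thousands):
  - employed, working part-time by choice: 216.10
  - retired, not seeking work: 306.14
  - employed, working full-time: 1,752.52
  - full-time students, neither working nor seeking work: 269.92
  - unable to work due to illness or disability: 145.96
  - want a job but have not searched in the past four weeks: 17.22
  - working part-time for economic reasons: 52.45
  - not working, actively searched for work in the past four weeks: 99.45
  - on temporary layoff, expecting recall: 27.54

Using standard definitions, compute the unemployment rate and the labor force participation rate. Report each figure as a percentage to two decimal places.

Unemployment rate ≈ 5.91%; labor force participation rate ≈ 74.40%.

Employed = 216.10 + 1,752.52 + 52.45 = 2,021.07 thousand (anyone who worked, including part-time for economic reasons, counts as employed).
Unemployed = 99.45 + 27.54 = 126.99 thousand (jobless and actively searching, or on temporary layoff).
Labor force = 2,021.07 + 126.99 = 2,148.06 thousand.
Not in labor force = 306.14 + 269.92 + 145.96 + 17.22 = 739.24 thousand (those not working and not actively searching are outside the labor force — including those who want a job but have given up searching).
Civilian working-age population = 2,148.06 + 739.24 = 2,887.30 thousand.
Unemployment rate = 126.99 / 2,148.06 = 5.91%.
Labor force participation rate = 2,148.06 / 2,887.30 = 74.40%.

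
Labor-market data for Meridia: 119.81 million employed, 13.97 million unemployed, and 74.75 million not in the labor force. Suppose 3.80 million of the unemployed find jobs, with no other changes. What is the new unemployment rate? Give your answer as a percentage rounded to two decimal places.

New unemployment rate ≈ 7.60%.

Initially, labor force = 119.81 + 13.97 = 133.78 million, so u = 13.97/133.78 = 10.44%.
After the change, unemployed falls and employed rises by 3.80; labor force unchanged → E = 123.61, U = 10.17, labor force = 133.78 million.
New unemployment rate = 10.17 / 133.78 = 7.60%.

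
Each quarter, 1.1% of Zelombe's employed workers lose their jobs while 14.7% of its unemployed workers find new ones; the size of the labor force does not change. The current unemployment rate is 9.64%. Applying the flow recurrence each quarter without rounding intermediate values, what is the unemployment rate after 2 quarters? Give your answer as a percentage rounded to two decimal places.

With a fixed labor force, u_{t+1} = u_t + s·(1−u_t) − f·u_t = u_t·(1−s−f) + s.
Here 1−s−f = 0.842 and s = 0.011.
u_1 = 0.096400 × 0.842 + 0.011 = 0.092169.
u_2 = 0.092169 × 0.842 + 0.011 = 0.088606.

Unemployment rate after two quarters ≈ 8.86%.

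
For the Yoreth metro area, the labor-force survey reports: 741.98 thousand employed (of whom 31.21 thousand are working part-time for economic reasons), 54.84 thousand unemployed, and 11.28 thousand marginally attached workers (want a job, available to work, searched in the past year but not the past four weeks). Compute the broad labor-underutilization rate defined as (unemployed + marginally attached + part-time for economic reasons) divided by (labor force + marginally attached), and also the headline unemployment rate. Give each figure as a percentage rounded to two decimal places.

Broad underutilization rate ≈ 12.04%; headline unemployment rate ≈ 6.88%.

Labor force = 741.98 + 54.84 = 796.82 thousand.
Numerator = 54.84 + 11.28 + 31.21 = 97.33 thousand.
Denominator = 796.82 + 11.28 = 808.10 thousand.
Broad rate = 97.33 / 808.10 = 12.04%.
Headline unemployment rate = 54.84 / 796.82 = 6.88%.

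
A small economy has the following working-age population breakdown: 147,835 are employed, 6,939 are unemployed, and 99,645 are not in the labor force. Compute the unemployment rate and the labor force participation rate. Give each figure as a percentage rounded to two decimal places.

Labor force = employed + unemployed = 147,835 + 6,939 = 154,774.
Working-age population = 154,774 + 99,645 = 254,419.
Unemployment rate = 6,939 / 154,774 = 4.48%.
Labor force participation rate = 154,774 / 254,419 = 60.83%.

Unemployment rate ≈ 4.48%; labor force participation rate ≈ 60.83%.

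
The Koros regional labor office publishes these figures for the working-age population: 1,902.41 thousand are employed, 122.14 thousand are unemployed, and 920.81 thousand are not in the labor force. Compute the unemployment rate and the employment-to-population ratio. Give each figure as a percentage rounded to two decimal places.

Unemployment rate ≈ 6.03%; employment-population ratio ≈ 64.59%.

Labor force = employed + unemployed = 1,902.41 + 122.14 = 2,024.55 thousand.
Working-age population = 2,024.55 + 920.81 = 2,945.36 thousand.
Unemployment rate = 122.14 / 2,024.55 = 6.03%.
Employment-population ratio = 1,902.41 / 2,945.36 = 64.59%.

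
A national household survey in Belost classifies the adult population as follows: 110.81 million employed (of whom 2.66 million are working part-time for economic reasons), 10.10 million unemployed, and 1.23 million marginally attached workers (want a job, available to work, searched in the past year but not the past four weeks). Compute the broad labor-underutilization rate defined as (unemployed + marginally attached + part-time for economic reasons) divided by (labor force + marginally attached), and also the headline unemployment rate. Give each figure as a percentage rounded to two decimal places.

Broad underutilization rate ≈ 11.45%; headline unemployment rate ≈ 8.35%.

Labor force = 110.81 + 10.10 = 120.91 million.
Numerator = 10.10 + 1.23 + 2.66 = 13.99 million.
Denominator = 120.91 + 1.23 = 122.14 million.
Broad rate = 13.99 / 122.14 = 11.45%.
Headline unemployment rate = 10.10 / 120.91 = 8.35%.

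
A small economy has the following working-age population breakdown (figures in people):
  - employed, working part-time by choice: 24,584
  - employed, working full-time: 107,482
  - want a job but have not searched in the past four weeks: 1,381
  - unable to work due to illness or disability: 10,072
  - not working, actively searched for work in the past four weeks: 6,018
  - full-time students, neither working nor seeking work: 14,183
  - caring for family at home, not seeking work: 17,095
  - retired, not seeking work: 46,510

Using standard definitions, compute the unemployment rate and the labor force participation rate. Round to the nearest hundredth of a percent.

Unemployment rate ≈ 4.36%; labor force participation rate ≈ 60.74%.

Employed = 24,584 + 107,482 = 132,066.
Unemployed = 6,018.
Labor force = 132,066 + 6,018 = 138,084.
Not in labor force = 1,381 + 10,072 + 14,183 + 17,095 + 46,510 = 89,241 (those not working and not actively searching are outside the labor force — including those who want a job but have given up searching).
Civilian working-age population = 138,084 + 89,241 = 227,325.
Unemployment rate = 6,018 / 138,084 = 4.36%.
Labor force participation rate = 138,084 / 227,325 = 60.74%.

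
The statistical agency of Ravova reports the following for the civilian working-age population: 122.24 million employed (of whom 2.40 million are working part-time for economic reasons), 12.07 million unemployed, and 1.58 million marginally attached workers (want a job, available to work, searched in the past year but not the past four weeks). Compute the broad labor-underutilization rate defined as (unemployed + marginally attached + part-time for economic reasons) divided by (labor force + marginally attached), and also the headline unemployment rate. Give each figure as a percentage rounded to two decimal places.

Broad underutilization rate ≈ 11.81%; headline unemployment rate ≈ 8.99%.

Labor force = 122.24 + 12.07 = 134.31 million.
Numerator = 12.07 + 1.58 + 2.40 = 16.05 million.
Denominator = 134.31 + 1.58 = 135.89 million.
Broad rate = 16.05 / 135.89 = 11.81%.
Headline unemployment rate = 12.07 / 134.31 = 8.99%.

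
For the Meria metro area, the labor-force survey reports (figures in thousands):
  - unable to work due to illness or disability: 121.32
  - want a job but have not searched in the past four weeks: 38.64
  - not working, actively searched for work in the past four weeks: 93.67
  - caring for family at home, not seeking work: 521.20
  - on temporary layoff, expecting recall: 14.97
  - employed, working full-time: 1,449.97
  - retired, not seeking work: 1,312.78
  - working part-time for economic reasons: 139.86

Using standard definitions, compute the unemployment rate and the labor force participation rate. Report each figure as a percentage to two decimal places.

Unemployment rate ≈ 6.40%; labor force participation rate ≈ 46.00%.

Employed = 1,449.97 + 139.86 = 1,589.83 thousand (anyone who worked, including part-time for economic reasons, counts as employed).
Unemployed = 93.67 + 14.97 = 108.64 thousand (jobless and actively searching, or on temporary layoff).
Labor force = 1,589.83 + 108.64 = 1,698.47 thousand.
Not in labor force = 121.32 + 38.64 + 521.20 + 1,312.78 = 1,993.94 thousand (those not working and not actively searching are outside the labor force — including those who want a job but have given up searching).
Civilian working-age population = 1,698.47 + 1,993.94 = 3,692.41 thousand.
Unemployment rate = 108.64 / 1,698.47 = 6.40%.
Labor force participation rate = 1,698.47 / 3,692.41 = 46.00%.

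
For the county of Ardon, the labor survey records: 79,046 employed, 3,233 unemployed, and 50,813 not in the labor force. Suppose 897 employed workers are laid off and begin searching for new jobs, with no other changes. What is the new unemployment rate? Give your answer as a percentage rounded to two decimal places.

Initially, labor force = 79,046 + 3,233 = 82,279, so u = 3,233/82,279 = 3.93%.
After the change, employed falls and unemployed rises by 897; labor force unchanged → E = 78,149, U = 4,130, labor force = 82,279.
New unemployment rate = 4,130 / 82,279 = 5.02%.

New unemployment rate ≈ 5.02%.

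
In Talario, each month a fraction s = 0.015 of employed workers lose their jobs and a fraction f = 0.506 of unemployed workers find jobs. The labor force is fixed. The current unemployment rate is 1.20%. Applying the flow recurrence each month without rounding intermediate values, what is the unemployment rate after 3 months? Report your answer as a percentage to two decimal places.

Unemployment rate after three months ≈ 2.69%.

With a fixed labor force, u_{t+1} = u_t + s·(1−u_t) − f·u_t = u_t·(1−s−f) + s.
Here 1−s−f = 0.479 and s = 0.015.
u_1 = 0.012000 × 0.479 + 0.015 = 0.020748.
u_2 = 0.020748 × 0.479 + 0.015 = 0.024938.
u_3 = 0.024938 × 0.479 + 0.015 = 0.026945.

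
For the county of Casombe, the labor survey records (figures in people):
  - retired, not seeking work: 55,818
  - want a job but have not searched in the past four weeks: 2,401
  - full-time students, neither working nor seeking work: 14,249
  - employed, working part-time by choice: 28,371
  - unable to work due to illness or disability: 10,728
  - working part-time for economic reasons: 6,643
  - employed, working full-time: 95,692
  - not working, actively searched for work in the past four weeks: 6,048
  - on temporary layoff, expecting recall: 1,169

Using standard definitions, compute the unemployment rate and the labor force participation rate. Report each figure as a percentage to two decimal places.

Unemployment rate ≈ 5.23%; labor force participation rate ≈ 62.38%.

Employed = 28,371 + 6,643 + 95,692 = 130,706 (anyone who worked, including part-time for economic reasons, counts as employed).
Unemployed = 6,048 + 1,169 = 7,217 (jobless and actively searching, or on temporary layoff).
Labor force = 130,706 + 7,217 = 137,923.
Not in labor force = 55,818 + 2,401 + 14,249 + 10,728 = 83,196 (those not working and not actively searching are outside the labor force — including those who want a job but have given up searching).
Civilian working-age population = 137,923 + 83,196 = 221,119.
Unemployment rate = 7,217 / 137,923 = 5.23%.
Labor force participation rate = 137,923 / 221,119 = 62.38%.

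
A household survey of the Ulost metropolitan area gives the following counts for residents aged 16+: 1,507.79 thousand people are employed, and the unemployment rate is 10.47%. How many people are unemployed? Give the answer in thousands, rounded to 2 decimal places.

Let U be the number unemployed. The labor force is E + U, and U/(E+U) = 0.1047.
So U = 0.1047 × 1,507.79 / (1 − 0.1047) = 157.8656 / 0.8953 ≈ 176.33 thousand.

About 176.33 thousand are unemployed.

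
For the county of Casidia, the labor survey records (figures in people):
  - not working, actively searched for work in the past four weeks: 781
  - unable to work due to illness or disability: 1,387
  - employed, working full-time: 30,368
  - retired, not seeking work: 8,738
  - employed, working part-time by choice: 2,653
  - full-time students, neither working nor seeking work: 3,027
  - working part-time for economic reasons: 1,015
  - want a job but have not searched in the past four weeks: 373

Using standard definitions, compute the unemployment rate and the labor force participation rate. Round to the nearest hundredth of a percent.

Unemployment rate ≈ 2.24%; labor force participation rate ≈ 72.02%.

Employed = 30,368 + 2,653 + 1,015 = 34,036 (anyone who worked, including part-time for economic reasons, counts as employed).
Unemployed = 781.
Labor force = 34,036 + 781 = 34,817.
Not in labor force = 1,387 + 8,738 + 3,027 + 373 = 13,525 (those not working and not actively searching are outside the labor force — including those who want a job but have given up searching).
Civilian working-age population = 34,817 + 13,525 = 48,342.
Unemployment rate = 781 / 34,817 = 2.24%.
Labor force participation rate = 34,817 / 48,342 = 72.02%.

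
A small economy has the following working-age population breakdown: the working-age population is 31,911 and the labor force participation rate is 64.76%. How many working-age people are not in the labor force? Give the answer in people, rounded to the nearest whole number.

Share not in the labor force = 1 − 0.6476 = 0.3524.
Not in labor force = 0.3524 × 31,911 ≈ 11,245.

About 11,245 are not in the labor force.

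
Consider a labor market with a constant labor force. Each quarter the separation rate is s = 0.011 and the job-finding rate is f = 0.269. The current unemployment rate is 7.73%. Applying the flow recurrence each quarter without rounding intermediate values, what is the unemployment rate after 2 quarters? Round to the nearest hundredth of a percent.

Unemployment rate after two quarters ≈ 5.90%.

With a fixed labor force, u_{t+1} = u_t + s·(1−u_t) − f·u_t = u_t·(1−s−f) + s.
Here 1−s−f = 0.720 and s = 0.011.
u_1 = 0.077300 × 0.720 + 0.011 = 0.066656.
u_2 = 0.066656 × 0.720 + 0.011 = 0.058992.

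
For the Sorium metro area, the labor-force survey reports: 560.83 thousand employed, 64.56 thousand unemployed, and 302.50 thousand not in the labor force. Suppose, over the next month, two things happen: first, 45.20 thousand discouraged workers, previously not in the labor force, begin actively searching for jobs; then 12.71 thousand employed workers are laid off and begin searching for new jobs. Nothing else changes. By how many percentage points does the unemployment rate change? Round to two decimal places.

Initially, labor force = 560.83 + 64.56 = 625.39 thousand, so u = 64.56/625.39 = 10.32%.
After the first change, unemployed and labor force both rise by 45.20 → E = 560.83, U = 109.76, labor force = 670.59 thousand.
After the second change, employed falls and unemployed rises by 12.71; labor force unchanged → E = 548.12, U = 122.47, labor force = 670.59 thousand.
New unemployment rate = 122.47 / 670.59 = 18.26%.
Change = 18.26% − 10.32% = +7.94 percentage points.

The unemployment rate changes by +7.94 percentage points.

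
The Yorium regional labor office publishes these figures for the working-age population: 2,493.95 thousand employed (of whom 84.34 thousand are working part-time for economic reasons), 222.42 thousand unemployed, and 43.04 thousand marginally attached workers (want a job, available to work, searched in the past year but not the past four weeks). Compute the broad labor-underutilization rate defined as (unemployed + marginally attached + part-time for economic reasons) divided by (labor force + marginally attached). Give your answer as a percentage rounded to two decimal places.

Broad underutilization rate ≈ 12.68%.

Labor force = 2,493.95 + 222.42 = 2,716.37 thousand.
Numerator = 222.42 + 43.04 + 84.34 = 349.80 thousand.
Denominator = 2,716.37 + 43.04 = 2,759.41 thousand.
Broad rate = 349.80 / 2,759.41 = 12.68%.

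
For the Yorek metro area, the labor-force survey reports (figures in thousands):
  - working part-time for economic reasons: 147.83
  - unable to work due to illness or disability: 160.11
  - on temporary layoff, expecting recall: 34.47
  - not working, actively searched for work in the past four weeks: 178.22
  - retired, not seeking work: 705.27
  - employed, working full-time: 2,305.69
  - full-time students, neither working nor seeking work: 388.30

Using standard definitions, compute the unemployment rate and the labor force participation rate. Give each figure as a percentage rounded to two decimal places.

Employed = 147.83 + 2,305.69 = 2,453.52 thousand (anyone who worked, including part-time for economic reasons, counts as employed).
Unemployed = 34.47 + 178.22 = 212.69 thousand (jobless and actively searching, or on temporary layoff).
Labor force = 2,453.52 + 212.69 = 2,666.21 thousand.
Not in labor force = 160.11 + 705.27 + 388.30 = 1,253.68 thousand (those not working and not actively searching are outside the labor force).
Civilian working-age population = 2,666.21 + 1,253.68 = 3,919.89 thousand.
Unemployment rate = 212.69 / 2,666.21 = 7.98%.
Labor force participation rate = 2,666.21 / 3,919.89 = 68.02%.

Unemployment rate ≈ 7.98%; labor force participation rate ≈ 68.02%.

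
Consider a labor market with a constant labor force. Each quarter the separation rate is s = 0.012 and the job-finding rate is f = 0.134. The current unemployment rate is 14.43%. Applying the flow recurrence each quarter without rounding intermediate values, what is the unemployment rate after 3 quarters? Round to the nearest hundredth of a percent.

With a fixed labor force, u_{t+1} = u_t + s·(1−u_t) − f·u_t = u_t·(1−s−f) + s.
Here 1−s−f = 0.854 and s = 0.012.
u_1 = 0.144300 × 0.854 + 0.012 = 0.135232.
u_2 = 0.135232 × 0.854 + 0.012 = 0.127488.
u_3 = 0.127488 × 0.854 + 0.012 = 0.120875.

Unemployment rate after three quarters ≈ 12.09%.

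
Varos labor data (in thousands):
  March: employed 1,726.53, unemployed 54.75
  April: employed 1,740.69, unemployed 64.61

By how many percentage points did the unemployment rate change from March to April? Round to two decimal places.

March: labor force = 1,726.53 + 54.75 = 1,781.28; u = 54.75/1,781.28 = 3.07%.
April: labor force = 1,740.69 + 64.61 = 1,805.30; u = 64.61/1,805.30 = 3.58%.
Change = 3.58% − 3.07% = +0.51 pp.

The unemployment rate changed by +0.51 percentage points.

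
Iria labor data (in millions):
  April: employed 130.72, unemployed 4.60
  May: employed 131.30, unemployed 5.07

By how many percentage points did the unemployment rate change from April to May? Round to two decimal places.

The unemployment rate changed by +0.32 percentage points.

April: labor force = 130.72 + 4.60 = 135.32; u = 4.60/135.32 = 3.40%.
May: labor force = 131.30 + 5.07 = 136.37; u = 5.07/136.37 = 3.72%.
Change = 3.72% − 3.40% = +0.32 pp.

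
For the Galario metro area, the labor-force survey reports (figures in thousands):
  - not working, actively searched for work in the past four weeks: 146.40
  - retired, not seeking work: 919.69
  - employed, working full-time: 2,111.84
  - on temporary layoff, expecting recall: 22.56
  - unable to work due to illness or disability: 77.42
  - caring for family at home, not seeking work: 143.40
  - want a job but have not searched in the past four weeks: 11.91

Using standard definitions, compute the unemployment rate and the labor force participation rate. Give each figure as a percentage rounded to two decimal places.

Unemployment rate ≈ 7.41%; labor force participation rate ≈ 66.43%.

Employed = 2,111.84 thousand.
Unemployed = 146.40 + 22.56 = 168.96 thousand (jobless and actively searching, or on temporary layoff).
Labor force = 2,111.84 + 168.96 = 2,280.80 thousand.
Not in labor force = 919.69 + 77.42 + 143.40 + 11.91 = 1,152.42 thousand (those not working and not actively searching are outside the labor force — including those who want a job but have given up searching).
Civilian working-age population = 2,280.80 + 1,152.42 = 3,433.22 thousand.
Unemployment rate = 168.96 / 2,280.80 = 7.41%.
Labor force participation rate = 2,280.80 / 3,433.22 = 66.43%.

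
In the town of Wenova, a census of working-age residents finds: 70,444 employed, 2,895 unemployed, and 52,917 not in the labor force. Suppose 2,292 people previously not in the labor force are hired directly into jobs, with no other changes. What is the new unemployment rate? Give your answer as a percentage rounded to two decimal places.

New unemployment rate ≈ 3.83%.

Initially, labor force = 70,444 + 2,895 = 73,339, so u = 2,895/73,339 = 3.95%.
After the change, employed and labor force both rise by 2,292; unemployed unchanged → E = 72,736, U = 2,895, labor force = 75,631.
New unemployment rate = 2,895 / 75,631 = 3.83%.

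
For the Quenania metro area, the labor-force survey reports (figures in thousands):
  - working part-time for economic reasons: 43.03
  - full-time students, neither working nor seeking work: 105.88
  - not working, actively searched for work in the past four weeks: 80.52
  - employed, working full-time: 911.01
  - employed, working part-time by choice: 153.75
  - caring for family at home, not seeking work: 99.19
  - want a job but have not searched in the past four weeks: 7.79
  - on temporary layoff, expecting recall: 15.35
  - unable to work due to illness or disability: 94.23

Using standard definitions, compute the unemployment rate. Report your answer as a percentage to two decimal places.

Employed = 43.03 + 911.01 + 153.75 = 1,107.79 thousand (anyone who worked, including part-time for economic reasons, counts as employed).
Unemployed = 80.52 + 15.35 = 95.87 thousand (jobless and actively searching, or on temporary layoff).
Labor force = 1,107.79 + 95.87 = 1,203.66 thousand.
Unemployment rate = 95.87 / 1,203.66 = 7.96%.

Unemployment rate ≈ 7.96%.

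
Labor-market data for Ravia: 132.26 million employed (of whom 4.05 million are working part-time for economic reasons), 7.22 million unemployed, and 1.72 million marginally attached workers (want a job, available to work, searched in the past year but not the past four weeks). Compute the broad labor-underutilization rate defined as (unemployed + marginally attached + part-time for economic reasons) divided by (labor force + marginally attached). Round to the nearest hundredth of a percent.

Broad underutilization rate ≈ 9.20%.

Labor force = 132.26 + 7.22 = 139.48 million.
Numerator = 7.22 + 1.72 + 4.05 = 12.99 million.
Denominator = 139.48 + 1.72 = 141.20 million.
Broad rate = 12.99 / 141.20 = 9.20%.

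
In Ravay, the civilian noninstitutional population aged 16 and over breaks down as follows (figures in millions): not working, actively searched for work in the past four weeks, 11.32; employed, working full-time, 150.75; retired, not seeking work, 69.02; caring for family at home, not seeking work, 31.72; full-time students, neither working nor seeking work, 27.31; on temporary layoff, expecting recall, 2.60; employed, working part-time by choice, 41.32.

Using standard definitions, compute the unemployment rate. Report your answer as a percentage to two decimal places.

Unemployment rate ≈ 6.76%.

Employed = 150.75 + 41.32 = 192.07 million.
Unemployed = 11.32 + 2.60 = 13.92 million (jobless and actively searching, or on temporary layoff).
Labor force = 192.07 + 13.92 = 205.99 million.
Unemployment rate = 13.92 / 205.99 = 6.76%.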